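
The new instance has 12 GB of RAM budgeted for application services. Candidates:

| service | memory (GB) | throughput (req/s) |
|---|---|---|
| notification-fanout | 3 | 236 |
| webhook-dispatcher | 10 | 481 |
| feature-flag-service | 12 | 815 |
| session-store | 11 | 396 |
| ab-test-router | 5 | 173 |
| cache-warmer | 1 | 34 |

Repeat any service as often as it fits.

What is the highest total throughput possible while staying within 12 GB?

944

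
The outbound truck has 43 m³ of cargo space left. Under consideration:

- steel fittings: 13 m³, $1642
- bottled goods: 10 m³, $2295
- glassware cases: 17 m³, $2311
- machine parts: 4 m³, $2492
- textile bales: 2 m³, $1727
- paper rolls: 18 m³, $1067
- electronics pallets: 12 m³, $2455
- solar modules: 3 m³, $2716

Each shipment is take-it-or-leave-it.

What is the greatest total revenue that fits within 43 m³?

Ranking by ratio (revenue/m³): solar modules 905.33, textile bales 863.50, machine parts 623.00.
A density-first pass picks bottled goods + machine parts + textile bales + electronics pallets + solar modules — 11685 at 31 m³.
Replace bottled goods with glassware cases: the trade gains 16 net, giving 11701 at 38 m³.
An exhaustive check of the 256 subsets confirms 11701.

11701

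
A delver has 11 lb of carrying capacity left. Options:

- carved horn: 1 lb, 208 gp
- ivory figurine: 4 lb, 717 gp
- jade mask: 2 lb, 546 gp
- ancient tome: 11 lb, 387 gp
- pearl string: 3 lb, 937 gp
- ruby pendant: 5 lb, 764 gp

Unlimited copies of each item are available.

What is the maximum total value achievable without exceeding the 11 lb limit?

By value per lb: pearl string 312.33, jade mask 273.00, carved horn 208.00 lead.
Best packing: jade mask + 3×pearl string — 11 lb, 3357 total.

3357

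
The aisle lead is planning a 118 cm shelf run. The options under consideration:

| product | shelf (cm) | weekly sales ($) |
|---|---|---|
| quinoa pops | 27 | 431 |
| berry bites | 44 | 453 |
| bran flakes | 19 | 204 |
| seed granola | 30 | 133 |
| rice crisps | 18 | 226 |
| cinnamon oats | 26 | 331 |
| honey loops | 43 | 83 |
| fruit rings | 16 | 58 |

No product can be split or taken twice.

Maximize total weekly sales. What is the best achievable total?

1441

Taking the top-ratio products first gives quinoa pops + bran flakes + rice crisps + cinnamon oats + fruit rings for 1250 (106 cm).
The 35 cm tied up in bran flakes and fruit rings is better spent on berry bites — total rises to 1441 (115 cm).
No other feasible combination exceeds 1441.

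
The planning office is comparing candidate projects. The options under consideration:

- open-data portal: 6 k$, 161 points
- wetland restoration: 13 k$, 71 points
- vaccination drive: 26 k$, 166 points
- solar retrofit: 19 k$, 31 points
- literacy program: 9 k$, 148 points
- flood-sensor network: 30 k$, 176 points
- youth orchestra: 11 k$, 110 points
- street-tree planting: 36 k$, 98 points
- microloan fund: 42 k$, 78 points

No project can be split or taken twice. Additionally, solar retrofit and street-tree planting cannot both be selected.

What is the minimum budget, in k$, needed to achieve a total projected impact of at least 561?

Look for the lowest-budget combination reaching 561.
open-data portal + vaccination drive + literacy program + youth orchestra reaches 585 using 52 k$.
No combination under 52 k$ hits 561.

52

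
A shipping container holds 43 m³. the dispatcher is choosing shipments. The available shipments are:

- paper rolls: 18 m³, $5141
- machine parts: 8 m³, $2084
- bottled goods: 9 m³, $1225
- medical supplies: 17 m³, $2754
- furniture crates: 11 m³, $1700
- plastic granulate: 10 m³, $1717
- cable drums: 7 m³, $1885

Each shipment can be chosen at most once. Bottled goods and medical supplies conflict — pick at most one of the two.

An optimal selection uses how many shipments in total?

The maximum revenue within 43 m³ is 10827.
paper rolls + machine parts + plastic granulate + cable drums hits 10827 at 43 m³.
Every optimal selection uses 4 shipments.

4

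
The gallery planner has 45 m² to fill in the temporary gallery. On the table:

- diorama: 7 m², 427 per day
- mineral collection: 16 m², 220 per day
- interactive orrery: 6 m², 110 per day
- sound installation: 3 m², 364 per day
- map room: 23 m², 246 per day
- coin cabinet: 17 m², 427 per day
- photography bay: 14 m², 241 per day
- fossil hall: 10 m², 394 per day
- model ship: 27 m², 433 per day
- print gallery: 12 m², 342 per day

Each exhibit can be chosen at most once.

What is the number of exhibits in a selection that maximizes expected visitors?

5

Best achievable expected visitors is 1722.
One optimal bundle: diorama + interactive orrery + sound installation + coin cabinet + fossil hall (43 m²).
All optima have 5 exhibits.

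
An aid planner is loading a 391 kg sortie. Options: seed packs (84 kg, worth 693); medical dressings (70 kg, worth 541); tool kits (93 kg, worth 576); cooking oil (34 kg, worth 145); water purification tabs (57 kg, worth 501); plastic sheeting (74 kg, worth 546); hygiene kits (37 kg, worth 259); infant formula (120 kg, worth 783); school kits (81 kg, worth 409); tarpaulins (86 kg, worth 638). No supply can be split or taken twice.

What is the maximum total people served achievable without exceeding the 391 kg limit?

2949

The ratio heuristic lands on seed packs + medical dressings + water purification tabs + plastic sheeting + tarpaulins (2919) but leaves 20 kg idle.
The 74 kg tied up in plastic sheeting is better spent on tool kits — total rises to 2949 (390 kg).
Runner-up seed packs + medical dressings + water purification tabs + plastic sheeting + tarpaulins tops out at 2919.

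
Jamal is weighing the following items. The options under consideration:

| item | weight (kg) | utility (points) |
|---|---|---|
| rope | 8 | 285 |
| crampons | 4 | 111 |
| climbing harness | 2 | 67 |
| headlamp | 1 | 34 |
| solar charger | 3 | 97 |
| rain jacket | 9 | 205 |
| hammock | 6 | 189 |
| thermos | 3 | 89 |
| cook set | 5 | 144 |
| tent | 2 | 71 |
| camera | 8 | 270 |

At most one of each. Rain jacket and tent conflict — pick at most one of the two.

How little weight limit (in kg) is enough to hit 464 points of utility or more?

Need the lightest bundle worth ≥ 464.
rope + climbing harness + headlamp + solar charger reaches 483 using 14 kg.
No combination under 14 kg hits 464.

14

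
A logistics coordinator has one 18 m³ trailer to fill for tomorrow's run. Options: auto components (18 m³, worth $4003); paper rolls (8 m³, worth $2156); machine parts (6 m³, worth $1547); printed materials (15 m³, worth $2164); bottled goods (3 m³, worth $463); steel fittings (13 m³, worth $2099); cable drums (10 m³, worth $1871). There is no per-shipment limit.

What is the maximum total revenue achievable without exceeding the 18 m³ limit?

4641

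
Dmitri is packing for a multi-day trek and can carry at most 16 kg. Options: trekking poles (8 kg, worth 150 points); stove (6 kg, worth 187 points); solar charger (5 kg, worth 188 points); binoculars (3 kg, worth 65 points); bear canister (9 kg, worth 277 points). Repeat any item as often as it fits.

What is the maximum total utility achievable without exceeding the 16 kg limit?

Ranking by ratio (utility/kg): solar charger 37.60, stove 31.17, bear canister 30.78, binoculars 21.67.
Taking 3×solar charger: 15 kg used, 564 in utility.
No other feasible combination exceeds 564.

564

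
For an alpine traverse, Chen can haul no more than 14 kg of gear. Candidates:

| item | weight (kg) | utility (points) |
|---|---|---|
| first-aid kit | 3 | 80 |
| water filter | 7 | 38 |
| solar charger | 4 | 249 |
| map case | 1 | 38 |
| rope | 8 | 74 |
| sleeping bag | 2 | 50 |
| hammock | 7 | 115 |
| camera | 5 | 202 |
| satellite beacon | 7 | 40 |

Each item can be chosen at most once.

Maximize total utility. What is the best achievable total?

581

By utility per kg: solar charger 62.25, camera 40.40, map case 38.00, first-aid kit 26.67 lead.
A density-first pass picks first-aid kit + solar charger + map case + camera — 569 at 13 kg.
Dropping map case frees 1 kg; slotting in sleeping bag (2 kg) lifts the total to 581 at 14 kg.
An exhaustive check of the 512 subsets confirms 581.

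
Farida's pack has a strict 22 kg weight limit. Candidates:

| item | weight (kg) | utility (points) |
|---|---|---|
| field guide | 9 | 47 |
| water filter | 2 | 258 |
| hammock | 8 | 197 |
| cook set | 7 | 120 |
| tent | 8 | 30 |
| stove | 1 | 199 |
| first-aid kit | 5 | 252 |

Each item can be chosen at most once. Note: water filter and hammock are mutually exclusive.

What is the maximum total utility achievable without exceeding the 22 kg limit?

By utility per kg: stove 199.00, water filter 129.00, first-aid kit 50.40, hammock 24.62 lead.
Taking water filter + cook set + stove + first-aid kit: 15 kg used, 829 in utility.
Next best is hammock + cook set + stove + first-aid kit at 768 (21 kg) — short by 61.

829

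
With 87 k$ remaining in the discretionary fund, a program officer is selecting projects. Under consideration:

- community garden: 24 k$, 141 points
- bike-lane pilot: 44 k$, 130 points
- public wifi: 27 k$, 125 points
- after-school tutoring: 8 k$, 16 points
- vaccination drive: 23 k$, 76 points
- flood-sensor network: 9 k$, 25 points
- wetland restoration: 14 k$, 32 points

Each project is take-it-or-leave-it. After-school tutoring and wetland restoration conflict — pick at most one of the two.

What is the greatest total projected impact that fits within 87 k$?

367

Best packing: community garden + public wifi + vaccination drive + flood-sensor network — 83 k$, 367 total.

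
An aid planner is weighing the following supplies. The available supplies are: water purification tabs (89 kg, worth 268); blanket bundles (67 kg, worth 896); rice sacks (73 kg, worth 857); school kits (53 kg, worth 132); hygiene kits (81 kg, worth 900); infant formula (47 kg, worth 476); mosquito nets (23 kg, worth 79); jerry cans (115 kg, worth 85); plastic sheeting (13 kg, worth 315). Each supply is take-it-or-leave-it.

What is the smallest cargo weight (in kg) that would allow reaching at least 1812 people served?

Look for the lowest-cargo combination reaching 1812.
blanket bundles + rice sacks + plastic sheeting reaches 2068 using 153 kg.
Below 153 kg the best achievable stays under 1812.

153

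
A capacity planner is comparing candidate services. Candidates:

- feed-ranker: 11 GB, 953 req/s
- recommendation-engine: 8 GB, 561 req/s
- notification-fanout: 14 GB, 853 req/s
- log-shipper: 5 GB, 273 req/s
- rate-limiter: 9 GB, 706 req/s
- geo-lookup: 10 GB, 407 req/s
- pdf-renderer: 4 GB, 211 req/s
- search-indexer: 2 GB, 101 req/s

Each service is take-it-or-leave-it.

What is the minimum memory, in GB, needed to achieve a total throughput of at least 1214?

Look for the lowest-memory combination reaching 1214.
Taking feed-ranker + log-shipper gives 1226 (≥ 1214) for 16 GB.
Any bundle with less than 16 GB falls short of 1214.

16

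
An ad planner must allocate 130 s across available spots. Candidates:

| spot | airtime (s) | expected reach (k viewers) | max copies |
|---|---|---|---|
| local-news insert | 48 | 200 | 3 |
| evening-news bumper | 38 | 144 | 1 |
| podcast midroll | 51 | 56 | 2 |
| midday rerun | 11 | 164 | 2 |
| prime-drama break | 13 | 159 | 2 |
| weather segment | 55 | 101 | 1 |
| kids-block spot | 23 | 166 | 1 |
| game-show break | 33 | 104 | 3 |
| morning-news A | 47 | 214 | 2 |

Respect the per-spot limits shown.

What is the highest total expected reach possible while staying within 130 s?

1026

Best packing: 2×midday rerun + 2×prime-drama break + kids-block spot + morning-news A — 118 s, 1026 total.
Every other selection either busts 130 s or exceeds an availability limit or fails to beat 1026.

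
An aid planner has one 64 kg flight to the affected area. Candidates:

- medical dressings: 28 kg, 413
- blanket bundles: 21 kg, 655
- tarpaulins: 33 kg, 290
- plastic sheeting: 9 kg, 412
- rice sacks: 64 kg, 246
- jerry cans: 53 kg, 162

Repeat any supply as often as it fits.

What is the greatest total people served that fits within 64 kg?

7×plastic sheeting uses 63 of the 64 kg and totals 2884.
That's the maximum — no swap from here does better than 2884.

2884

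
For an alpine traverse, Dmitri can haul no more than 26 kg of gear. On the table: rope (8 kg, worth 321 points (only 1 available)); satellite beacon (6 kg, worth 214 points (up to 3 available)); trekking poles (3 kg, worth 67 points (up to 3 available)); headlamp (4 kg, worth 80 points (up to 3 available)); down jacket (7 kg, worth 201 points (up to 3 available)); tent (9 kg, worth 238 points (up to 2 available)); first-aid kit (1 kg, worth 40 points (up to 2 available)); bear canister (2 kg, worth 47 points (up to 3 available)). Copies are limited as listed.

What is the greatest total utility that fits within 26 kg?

963

Taking the top-ratio items first gives rope + 2×satellite beacon + 2×first-aid kit + 2×bear canister for 923 (26 kg).
Dropping 2×first-aid kit and 2×bear canister frees 6 kg; slotting in satellite beacon (6 kg) lifts the total to 963 at 26 kg.
Nothing else within 26 kg beats 963.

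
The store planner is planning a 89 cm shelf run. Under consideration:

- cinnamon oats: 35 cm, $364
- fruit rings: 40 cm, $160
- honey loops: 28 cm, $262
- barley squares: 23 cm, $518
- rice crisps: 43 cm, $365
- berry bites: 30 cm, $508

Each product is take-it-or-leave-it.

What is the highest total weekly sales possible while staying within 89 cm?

Density check — barley squares 22.52, berry bites 16.93, cinnamon oats 10.40 are the best per cm.
The ratio ordering already packs tightly: cinnamon oats + barley squares + berry bites, 88 cm, 1390.
No other feasible combination exceeds 1390.

1390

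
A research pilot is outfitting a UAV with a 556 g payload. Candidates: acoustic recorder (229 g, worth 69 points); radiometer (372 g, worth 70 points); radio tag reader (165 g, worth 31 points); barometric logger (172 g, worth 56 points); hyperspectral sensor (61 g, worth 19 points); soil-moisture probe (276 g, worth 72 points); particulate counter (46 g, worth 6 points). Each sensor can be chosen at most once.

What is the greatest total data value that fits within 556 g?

A density-first pass picks acoustic recorder + barometric logger + hyperspectral sensor + particulate counter — 150 at 508 g.
Replace acoustic recorder with soil-moisture probe: the trade gains 3 net, giving 153 at 555 g.

153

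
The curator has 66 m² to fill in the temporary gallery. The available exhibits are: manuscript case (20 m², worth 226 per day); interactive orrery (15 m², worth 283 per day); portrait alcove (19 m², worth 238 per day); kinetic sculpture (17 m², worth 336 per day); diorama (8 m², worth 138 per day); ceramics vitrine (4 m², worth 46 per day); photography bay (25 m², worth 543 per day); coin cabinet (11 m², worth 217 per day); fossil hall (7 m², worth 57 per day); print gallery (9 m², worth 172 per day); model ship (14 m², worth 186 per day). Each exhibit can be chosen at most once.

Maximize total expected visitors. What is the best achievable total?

1334

Greedy by ratio would take kinetic sculpture + ceramics vitrine + photography bay + coin cabinet + print gallery: 66 m² used, total 1314.
Replace ceramics vitrine and coin cabinet with interactive orrery: the trade gains 20 net, giving 1334 at 66 m².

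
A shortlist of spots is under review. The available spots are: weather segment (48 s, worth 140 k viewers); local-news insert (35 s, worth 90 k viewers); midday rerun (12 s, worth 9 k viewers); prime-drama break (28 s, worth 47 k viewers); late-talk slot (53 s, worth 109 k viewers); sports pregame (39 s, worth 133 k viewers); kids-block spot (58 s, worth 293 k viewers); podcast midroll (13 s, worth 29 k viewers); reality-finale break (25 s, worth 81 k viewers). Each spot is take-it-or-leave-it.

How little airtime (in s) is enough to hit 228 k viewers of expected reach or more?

Minimise s subject to total expected reach ≥ 228.
Taking kids-block spot gives 293 (≥ 228) for 58 s.
Any bundle with less than 58 s falls short of 228.

58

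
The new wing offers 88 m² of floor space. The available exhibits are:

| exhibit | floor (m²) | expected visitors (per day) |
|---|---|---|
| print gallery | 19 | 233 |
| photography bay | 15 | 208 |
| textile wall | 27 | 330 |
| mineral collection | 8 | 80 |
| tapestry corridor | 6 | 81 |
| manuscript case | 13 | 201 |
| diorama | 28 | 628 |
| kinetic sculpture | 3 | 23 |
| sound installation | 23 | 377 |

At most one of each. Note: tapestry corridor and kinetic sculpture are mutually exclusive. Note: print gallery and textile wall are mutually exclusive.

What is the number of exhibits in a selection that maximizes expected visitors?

Optimal total is 1495.
One optimal bundle: photography bay + tapestry corridor + manuscript case + diorama + sound installation (85 m²).
All optima have 5 exhibits.

5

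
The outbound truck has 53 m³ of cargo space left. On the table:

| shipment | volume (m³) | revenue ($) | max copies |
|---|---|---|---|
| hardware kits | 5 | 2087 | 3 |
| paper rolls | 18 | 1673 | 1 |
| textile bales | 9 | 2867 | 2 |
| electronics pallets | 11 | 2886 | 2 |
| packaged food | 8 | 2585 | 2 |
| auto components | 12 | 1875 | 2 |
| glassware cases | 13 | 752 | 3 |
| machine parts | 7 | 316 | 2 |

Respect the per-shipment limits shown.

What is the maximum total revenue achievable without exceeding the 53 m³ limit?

17466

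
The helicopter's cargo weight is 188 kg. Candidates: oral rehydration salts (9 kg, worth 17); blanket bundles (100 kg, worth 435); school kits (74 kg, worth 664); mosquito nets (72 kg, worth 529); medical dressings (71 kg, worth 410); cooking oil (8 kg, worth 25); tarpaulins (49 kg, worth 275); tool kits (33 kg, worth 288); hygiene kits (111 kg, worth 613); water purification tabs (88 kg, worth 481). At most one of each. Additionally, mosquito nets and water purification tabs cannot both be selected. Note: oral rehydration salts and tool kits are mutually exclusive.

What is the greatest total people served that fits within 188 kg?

1506

Density check — school kits 8.97, tool kits 8.73, mosquito nets 7.35, medical dressings 5.77 are the best per kg.
School kits + mosquito nets + cooking oil + tool kits uses 187 of the 188 kg and totals 1506.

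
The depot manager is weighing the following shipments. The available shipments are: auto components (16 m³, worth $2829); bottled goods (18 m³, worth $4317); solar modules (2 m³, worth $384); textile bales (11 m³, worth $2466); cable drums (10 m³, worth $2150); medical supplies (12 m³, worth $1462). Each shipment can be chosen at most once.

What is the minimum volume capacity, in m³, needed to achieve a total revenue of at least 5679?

Need the lightest bundle worth ≥ 5679.
Taking bottled goods + cable drums gives 6467 (≥ 5679) for 28 m³.
No combination under 28 m³ hits 5679.

28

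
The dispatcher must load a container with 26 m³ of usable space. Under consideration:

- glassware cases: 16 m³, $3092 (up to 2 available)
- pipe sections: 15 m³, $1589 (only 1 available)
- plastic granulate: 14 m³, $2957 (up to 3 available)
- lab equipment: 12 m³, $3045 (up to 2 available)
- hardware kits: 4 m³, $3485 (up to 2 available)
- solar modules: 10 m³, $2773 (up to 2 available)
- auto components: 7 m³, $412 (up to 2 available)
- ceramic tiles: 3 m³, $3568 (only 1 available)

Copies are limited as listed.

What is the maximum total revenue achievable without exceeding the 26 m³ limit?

The ratio heuristic lands on 2×hardware kits + solar modules + ceramic tiles (13311) but leaves 5 m³ idle.
Dropping solar modules frees 10 m³; slotting in lab equipment (12 m³) lifts the total to 13583 at 23 m³.

13583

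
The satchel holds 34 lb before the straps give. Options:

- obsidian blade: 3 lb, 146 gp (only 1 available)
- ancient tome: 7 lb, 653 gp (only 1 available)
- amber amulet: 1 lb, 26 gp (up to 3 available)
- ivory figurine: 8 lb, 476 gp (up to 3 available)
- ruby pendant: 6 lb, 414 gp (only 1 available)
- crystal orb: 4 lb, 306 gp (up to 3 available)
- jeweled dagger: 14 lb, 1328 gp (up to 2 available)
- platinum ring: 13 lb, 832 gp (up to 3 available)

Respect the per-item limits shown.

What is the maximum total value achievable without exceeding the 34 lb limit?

3070

A density-first pass picks 2×amber amulet + crystal orb + 2×jeweled dagger — 3014 at 34 lb.
The 6 lb tied up in 2×amber amulet and crystal orb is better spent on ruby pendant — total rises to 3070 (34 lb).
Every other selection either busts 34 lb or exceeds an availability limit or fails to beat 3070.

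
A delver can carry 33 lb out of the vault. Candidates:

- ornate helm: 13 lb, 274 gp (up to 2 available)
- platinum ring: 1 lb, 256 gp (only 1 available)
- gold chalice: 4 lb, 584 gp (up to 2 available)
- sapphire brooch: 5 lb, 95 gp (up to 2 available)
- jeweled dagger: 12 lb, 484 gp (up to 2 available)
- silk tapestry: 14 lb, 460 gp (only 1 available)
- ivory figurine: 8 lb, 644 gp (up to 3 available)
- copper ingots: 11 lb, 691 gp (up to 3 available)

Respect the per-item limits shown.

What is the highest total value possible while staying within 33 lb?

3356

The ratio ordering already packs tightly: platinum ring + 2×gold chalice + 3×ivory figurine, 33 lb, 3356.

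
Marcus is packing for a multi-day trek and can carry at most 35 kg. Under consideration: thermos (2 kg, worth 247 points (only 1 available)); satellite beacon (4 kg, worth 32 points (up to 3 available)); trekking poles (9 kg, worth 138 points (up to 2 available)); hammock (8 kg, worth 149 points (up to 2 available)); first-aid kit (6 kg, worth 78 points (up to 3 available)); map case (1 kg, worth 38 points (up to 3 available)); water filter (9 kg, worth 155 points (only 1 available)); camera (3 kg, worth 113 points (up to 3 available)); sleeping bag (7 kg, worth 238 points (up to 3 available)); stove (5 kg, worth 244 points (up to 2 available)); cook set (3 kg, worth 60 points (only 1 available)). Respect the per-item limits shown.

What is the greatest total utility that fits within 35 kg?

A density-first pass picks thermos + 3×map case + 3×camera + sleeping bag + 2×stove + cook set — 1486 at 34 kg.
The 6 kg tied up in camera and cook set is better spent on sleeping bag — total rises to 1551 (35 kg).
That's the maximum — no swap from here does better than 1551.

1551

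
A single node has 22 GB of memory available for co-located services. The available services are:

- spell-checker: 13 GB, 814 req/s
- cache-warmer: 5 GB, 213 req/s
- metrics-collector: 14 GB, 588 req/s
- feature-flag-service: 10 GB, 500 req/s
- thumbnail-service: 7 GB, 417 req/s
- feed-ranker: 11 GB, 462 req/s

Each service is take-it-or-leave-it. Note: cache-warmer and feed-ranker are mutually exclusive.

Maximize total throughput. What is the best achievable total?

1231

The ratio ordering already packs tightly: spell-checker + thumbnail-service, 20 GB, 1231.
The closest alternative, cache-warmer + feature-flag-service + thumbnail-service, reaches only 1130.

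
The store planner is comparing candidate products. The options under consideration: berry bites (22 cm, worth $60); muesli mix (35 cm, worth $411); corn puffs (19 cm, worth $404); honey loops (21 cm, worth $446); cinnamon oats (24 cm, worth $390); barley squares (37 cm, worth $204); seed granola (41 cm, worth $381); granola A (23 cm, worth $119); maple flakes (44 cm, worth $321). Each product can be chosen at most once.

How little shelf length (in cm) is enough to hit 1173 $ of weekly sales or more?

Minimise cm subject to total weekly sales ≥ 1173.
corn puffs + honey loops + cinnamon oats reaches 1240 using 64 cm.
Any bundle with less than 64 cm falls short of 1173.

64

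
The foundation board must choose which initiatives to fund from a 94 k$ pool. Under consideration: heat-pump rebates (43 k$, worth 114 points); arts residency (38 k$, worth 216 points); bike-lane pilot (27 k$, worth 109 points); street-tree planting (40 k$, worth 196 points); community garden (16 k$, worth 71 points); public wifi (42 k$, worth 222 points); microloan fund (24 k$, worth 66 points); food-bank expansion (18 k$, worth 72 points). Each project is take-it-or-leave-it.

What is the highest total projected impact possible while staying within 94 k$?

483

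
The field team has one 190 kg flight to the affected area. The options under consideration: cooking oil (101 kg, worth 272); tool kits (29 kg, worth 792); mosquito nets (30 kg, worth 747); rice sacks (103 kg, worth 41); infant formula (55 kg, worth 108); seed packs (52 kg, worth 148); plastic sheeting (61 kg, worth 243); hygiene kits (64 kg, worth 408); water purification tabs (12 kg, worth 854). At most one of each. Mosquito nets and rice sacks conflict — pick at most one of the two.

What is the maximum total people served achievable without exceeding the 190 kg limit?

2949

Tool kits + mosquito nets + seed packs + hygiene kits + water purification tabs uses 187 of the 190 kg and totals 2949.
Every other selection either busts 190 kg or breaks a pairing rule or fails to beat 2949.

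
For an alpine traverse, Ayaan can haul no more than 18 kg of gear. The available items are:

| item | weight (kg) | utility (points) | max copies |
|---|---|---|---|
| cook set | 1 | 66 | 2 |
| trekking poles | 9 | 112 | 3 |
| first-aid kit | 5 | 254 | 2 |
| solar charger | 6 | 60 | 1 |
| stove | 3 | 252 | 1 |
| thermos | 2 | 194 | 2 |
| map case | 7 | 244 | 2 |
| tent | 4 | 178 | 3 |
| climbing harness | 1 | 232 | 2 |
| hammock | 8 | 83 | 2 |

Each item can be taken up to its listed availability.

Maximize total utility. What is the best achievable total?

By utility per kg: climbing harness 232.00, thermos 97.00, stove 84.00, cook set 66.00 lead.
Filling by ratio: 2×cook set + first-aid kit + stove + 2×thermos + 2×climbing harness for 1490, with 2 kg left unused.
Dropping 2×cook set frees 2 kg; slotting in tent (4 kg) lifts the total to 1536 at 18 kg.
Nothing else within 18 kg beats 1536.

1536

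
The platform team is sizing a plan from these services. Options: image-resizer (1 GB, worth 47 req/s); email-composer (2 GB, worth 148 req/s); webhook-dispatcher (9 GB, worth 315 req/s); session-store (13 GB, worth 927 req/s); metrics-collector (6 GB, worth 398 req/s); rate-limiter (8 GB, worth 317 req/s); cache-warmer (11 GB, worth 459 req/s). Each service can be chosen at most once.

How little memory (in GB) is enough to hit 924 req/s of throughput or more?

13

Look for the lowest-memory combination reaching 924.
session-store reaches 927 using 13 GB.
Below 13 GB the best achievable stays under 924.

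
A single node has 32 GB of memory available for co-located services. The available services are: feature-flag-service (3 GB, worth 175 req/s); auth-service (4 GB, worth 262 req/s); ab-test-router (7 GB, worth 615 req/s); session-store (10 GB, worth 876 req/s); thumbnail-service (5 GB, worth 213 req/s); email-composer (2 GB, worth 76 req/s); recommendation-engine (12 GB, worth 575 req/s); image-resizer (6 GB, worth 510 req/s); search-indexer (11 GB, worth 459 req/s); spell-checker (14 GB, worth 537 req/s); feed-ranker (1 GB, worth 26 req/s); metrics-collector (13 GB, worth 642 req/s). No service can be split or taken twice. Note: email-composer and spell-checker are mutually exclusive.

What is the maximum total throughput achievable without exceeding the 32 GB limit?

2514

The ratio ordering already packs tightly: feature-flag-service + auth-service + ab-test-router + session-store + email-composer + image-resizer, 32 GB, 2514.
Next best is auth-service + ab-test-router + session-store + thumbnail-service + image-resizer at 2476 (32 GB) — short by 38.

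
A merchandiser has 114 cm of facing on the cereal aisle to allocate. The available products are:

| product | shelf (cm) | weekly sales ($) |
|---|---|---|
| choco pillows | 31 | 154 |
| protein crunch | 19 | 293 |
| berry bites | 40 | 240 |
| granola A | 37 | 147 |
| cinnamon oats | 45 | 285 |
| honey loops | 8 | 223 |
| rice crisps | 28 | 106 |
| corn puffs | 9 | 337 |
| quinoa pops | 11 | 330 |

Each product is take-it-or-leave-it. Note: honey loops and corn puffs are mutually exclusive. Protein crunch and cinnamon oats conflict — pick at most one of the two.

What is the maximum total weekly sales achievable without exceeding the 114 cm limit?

Density check — corn puffs 37.44, quinoa pops 30.00, honey loops 27.88, protein crunch 15.42 are the best per cm.
Taking choco pillows + protein crunch + berry bites + corn puffs + quinoa pops: 110 cm used, 1354 in weekly sales.
No other feasible combination exceeds 1354.

1354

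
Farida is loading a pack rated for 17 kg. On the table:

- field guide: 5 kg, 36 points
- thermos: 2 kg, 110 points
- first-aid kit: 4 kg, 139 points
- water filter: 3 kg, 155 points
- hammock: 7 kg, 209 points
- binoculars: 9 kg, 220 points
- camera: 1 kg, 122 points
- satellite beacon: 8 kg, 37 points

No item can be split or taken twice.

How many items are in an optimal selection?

5

Best achievable utility is 735.
One optimal bundle: thermos + first-aid kit + water filter + hammock + camera (17 kg).
Any selection reaching 735 contains exactly 5 items.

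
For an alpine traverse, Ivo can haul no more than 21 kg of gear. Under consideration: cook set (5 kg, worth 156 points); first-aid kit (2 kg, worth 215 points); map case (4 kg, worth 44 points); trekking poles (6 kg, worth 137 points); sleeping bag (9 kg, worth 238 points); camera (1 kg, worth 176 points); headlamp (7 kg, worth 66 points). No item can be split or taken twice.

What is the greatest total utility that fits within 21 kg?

829

Cook set + first-aid kit + map case + sleeping bag + camera uses 21 of the 21 kg and totals 829.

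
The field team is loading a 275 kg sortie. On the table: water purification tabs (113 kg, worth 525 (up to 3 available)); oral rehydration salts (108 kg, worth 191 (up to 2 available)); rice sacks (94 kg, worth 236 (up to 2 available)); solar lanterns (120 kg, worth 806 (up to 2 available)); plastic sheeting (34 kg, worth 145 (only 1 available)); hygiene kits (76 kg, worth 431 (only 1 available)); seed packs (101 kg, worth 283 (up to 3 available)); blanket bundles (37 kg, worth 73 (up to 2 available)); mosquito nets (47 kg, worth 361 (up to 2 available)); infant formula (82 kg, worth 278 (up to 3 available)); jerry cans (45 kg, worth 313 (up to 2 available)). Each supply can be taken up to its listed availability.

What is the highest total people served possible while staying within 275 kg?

By people served per kg: mosquito nets 7.68, jerry cans 6.96, solar lanterns 6.72, hygiene kits 5.67 lead.
A density-first pass picks hygiene kits + 2×mosquito nets + 2×jerry cans — 1779 at 260 kg.
The 121 kg tied up in hygiene kits and jerry cans is better spent on solar lanterns — total rises to 1841 (259 kg).

1841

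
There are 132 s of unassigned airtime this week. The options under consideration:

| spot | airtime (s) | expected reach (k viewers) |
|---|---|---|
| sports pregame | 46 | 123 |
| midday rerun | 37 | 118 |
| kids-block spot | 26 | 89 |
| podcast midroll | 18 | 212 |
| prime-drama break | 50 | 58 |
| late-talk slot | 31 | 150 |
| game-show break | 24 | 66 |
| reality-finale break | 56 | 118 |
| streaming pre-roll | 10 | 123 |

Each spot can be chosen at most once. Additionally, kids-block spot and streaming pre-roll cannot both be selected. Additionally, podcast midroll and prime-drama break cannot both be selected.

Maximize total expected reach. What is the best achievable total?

Ranking by ratio (expected reach/s): streaming pre-roll 12.30, podcast midroll 11.78, late-talk slot 4.84, kids-block spot 3.42.
Best packing: sports pregame + podcast midroll + late-talk slot + game-show break + streaming pre-roll — 129 s, 674 total.
The closest alternative, midday rerun + podcast midroll + late-talk slot + game-show break + streaming pre-roll, reaches only 669.

674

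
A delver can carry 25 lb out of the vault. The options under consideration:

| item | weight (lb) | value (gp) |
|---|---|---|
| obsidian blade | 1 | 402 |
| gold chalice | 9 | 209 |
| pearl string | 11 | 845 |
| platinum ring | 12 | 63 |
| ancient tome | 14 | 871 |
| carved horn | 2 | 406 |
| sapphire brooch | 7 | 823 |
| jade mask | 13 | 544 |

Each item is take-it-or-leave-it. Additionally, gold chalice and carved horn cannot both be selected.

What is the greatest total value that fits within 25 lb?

2502

By value per lb: obsidian blade 402.00, carved horn 203.00, sapphire brooch 117.57, pearl string 76.82 lead.
Greedy by ratio would take obsidian blade + pearl string + carved horn + sapphire brooch: 21 lb used, total 2476.
Replace pearl string with ancient tome: the trade gains 26 net, giving 2502 at 24 lb.
That's the maximum — no feasible swap from here does better than 2502.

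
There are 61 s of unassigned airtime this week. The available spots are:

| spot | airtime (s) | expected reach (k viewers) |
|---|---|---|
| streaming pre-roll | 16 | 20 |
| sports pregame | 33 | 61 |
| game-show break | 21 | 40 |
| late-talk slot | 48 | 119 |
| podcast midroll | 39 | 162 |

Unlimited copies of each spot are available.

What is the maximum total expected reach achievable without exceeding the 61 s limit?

202

Game-show break + podcast midroll uses 60 of the 61 s and totals 202.
Every other selection either busts 61 s or fails to beat 202.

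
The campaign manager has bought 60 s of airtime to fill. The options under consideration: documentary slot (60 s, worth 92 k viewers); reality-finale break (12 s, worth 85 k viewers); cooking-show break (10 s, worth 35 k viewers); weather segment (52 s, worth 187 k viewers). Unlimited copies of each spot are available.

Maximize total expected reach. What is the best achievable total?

425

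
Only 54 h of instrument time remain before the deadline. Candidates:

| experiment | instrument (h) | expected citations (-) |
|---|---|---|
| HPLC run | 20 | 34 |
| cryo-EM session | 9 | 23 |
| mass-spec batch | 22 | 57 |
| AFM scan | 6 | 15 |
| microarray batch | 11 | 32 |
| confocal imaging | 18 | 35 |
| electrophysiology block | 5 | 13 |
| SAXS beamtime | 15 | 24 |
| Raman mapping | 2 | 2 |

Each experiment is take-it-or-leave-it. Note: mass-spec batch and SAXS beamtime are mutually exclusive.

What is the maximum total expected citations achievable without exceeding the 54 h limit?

140

Best packing: cryo-EM session + mass-spec batch + AFM scan + microarray batch + electrophysiology block — 53 h, 140 total.
The closest alternative, cryo-EM session + mass-spec batch + AFM scan + microarray batch + Raman mapping, reaches only 129.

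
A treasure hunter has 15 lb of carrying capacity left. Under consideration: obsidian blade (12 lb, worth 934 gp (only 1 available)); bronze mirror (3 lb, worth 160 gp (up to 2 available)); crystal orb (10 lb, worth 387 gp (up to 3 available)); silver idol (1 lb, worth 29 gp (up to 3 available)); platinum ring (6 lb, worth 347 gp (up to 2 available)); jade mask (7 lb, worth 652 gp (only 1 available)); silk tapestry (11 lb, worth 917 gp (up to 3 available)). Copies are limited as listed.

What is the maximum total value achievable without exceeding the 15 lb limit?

1106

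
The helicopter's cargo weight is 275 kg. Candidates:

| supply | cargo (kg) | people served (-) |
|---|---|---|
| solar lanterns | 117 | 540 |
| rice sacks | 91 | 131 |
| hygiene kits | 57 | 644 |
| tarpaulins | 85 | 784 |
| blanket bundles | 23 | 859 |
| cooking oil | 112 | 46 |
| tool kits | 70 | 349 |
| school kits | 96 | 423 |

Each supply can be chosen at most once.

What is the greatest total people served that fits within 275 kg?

2710

Taking the top-ratio supplies first gives hygiene kits + tarpaulins + blanket bundles + tool kits for 2636 (235 kg).
Dropping tool kits frees 70 kg; slotting in school kits (96 kg) lifts the total to 2710 at 261 kg.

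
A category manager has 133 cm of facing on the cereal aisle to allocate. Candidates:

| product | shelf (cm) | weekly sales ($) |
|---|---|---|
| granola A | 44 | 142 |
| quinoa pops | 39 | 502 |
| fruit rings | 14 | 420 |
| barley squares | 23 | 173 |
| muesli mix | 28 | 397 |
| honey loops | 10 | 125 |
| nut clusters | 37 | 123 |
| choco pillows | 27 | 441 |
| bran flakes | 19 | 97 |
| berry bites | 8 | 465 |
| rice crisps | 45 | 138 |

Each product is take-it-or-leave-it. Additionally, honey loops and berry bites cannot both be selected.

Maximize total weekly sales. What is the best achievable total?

Density check — berry bites 58.12, fruit rings 30.00, choco pillows 16.33 are the best per cm.
Taking quinoa pops + fruit rings + muesli mix + choco pillows + berry bites: 116 cm used, 2225 in weekly sales.
No other feasible combination exceeds 2225.

2225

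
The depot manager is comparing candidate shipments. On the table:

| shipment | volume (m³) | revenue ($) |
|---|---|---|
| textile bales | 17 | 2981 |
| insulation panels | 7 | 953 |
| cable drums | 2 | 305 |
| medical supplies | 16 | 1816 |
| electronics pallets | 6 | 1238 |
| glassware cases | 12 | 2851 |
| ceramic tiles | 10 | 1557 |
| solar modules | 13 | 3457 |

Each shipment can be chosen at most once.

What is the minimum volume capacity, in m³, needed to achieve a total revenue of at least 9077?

41

Minimise m³ subject to total revenue ≥ 9077.
electronics pallets + glassware cases + ceramic tiles + solar modules: 9103 revenue at 41 m³.
Below 41 m³ the best achievable stays under 9077.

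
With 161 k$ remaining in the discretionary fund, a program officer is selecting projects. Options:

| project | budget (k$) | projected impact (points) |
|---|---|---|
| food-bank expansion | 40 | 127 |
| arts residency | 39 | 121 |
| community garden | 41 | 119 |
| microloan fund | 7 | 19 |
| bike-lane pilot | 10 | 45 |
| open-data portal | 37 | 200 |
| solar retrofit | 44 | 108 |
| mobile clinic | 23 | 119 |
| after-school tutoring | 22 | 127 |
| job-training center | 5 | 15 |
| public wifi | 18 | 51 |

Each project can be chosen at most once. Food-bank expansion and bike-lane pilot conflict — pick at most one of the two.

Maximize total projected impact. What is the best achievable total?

697

Best packing: arts residency + microloan fund + bike-lane pilot + open-data portal + mobile clinic + after-school tutoring + job-training center + public wifi — 161 k$, 697 total.
An exhaustive check of the 2048 subsets confirms 697.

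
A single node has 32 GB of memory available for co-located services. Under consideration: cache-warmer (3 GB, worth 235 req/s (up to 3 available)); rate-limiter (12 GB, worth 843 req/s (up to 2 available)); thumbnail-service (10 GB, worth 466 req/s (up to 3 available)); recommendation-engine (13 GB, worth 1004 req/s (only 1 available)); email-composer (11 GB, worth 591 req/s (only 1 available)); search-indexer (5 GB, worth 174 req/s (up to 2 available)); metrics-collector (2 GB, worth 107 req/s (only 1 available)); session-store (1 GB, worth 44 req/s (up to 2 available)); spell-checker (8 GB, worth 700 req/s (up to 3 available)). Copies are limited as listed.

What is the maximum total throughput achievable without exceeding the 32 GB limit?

Taking 2×cache-warmer + metrics-collector + 3×spell-checker: 32 GB used, 2677 in throughput.
Every other selection either busts 32 GB or exceeds an availability limit or fails to beat 2677.

2677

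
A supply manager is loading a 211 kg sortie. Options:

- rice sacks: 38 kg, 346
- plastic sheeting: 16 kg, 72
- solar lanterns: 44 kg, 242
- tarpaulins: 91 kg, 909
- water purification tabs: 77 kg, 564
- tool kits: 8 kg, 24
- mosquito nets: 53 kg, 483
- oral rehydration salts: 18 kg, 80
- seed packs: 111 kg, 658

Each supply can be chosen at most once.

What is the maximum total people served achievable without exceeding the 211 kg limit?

1842

A density-first pass picks rice sacks + plastic sheeting + tarpaulins + tool kits + mosquito nets — 1834 at 206 kg.
Dropping plastic sheeting frees 16 kg; slotting in oral rehydration salts (18 kg) lifts the total to 1842 at 208 kg.
No other feasible combination exceeds 1842.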